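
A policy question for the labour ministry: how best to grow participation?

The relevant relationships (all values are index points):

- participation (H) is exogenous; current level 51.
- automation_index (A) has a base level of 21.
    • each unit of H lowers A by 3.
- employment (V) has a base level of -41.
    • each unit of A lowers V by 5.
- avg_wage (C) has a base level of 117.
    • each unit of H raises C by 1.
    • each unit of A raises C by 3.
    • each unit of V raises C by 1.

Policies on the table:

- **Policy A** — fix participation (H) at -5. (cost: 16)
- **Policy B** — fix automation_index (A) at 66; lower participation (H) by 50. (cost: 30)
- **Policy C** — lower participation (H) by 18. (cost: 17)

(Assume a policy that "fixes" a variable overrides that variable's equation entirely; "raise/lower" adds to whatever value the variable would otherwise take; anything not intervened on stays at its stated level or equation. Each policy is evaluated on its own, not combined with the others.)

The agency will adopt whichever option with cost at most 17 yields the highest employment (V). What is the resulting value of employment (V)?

349

Policy A (H := -5):
  H = -5
  A = 21 − 3·(-5) = 36
  V = -41 − 5·36 = -221
Policy C (H − 18):
  H = 51 − 18 = 33
  A = 21 − 3·33 = -78
  V = -41 − 5·(-78) = 349
Comparing — Policy A: V=-221, Policy C: V=349. Highest is 349 (Policy C).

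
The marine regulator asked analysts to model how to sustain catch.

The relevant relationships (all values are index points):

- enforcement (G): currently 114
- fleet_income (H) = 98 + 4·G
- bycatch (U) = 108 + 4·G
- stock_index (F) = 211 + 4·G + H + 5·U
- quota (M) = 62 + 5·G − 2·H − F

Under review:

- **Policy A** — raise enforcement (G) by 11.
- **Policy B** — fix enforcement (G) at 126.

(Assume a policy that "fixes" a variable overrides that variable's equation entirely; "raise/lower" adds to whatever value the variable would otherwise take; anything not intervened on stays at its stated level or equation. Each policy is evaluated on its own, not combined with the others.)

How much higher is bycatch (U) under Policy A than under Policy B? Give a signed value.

Policy A (G + 11):
  G = 114 + 11 = 125
  U = 108 + 4·125 = 608
Policy B (G := 126):
  G = 126
  U = 108 + 4·126 = 612
U: 608 − 612 = -4

-4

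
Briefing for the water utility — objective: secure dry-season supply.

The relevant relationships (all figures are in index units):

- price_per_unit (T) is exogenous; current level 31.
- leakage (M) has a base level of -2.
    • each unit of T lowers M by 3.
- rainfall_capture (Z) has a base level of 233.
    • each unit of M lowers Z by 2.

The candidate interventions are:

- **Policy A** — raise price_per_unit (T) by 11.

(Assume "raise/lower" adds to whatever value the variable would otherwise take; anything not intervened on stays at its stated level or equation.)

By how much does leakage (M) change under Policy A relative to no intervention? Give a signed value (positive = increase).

Baseline:
  T = 31
  M = -2 − 3·31 = -95
Policy A (T + 11):
  T = 31 + 11 = 42
  M = -2 − 3·42 = -128
Change in M: -128 − (-95) = -33

-33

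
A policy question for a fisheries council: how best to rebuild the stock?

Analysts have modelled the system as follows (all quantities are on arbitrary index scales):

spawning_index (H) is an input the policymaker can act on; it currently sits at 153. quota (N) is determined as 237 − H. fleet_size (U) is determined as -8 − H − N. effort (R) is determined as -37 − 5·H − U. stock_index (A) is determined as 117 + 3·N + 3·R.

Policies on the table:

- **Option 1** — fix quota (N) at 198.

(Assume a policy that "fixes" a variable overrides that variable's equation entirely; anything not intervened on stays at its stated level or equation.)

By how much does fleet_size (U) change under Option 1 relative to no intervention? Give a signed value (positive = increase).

-114

Baseline:
  H = 153
  N = 237 − 153 = 84
  U = -8 − 153 − 84 = -245
Option 1 (N := 198):
  H = 153
  N = 198
  U = -8 − 153 − 198 = -359
Change in U: -359 − (-245) = -114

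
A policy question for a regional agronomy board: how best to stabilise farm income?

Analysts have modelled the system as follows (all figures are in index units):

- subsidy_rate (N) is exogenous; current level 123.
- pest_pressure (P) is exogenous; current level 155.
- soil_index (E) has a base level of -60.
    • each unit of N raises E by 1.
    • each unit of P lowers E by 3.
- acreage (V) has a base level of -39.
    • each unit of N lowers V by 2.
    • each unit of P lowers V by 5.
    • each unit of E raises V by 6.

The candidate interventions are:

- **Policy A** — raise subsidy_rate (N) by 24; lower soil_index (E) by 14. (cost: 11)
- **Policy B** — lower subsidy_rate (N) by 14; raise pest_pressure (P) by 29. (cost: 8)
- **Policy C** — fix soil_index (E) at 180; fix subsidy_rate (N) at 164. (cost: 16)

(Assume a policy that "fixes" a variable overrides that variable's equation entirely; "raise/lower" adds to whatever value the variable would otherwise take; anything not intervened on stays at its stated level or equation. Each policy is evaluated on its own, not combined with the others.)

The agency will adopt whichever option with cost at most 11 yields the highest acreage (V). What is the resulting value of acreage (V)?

-3460

Policy A (N + 24, E − 14):
  N = 123 + 24 = 147
  P = 155
  E = -60 + 147 − 3·155 (−14 from intervention) = -392
  V = -39 − 2·147 − 5·155 + 6·(-392) = -3460
Policy B (N − 14, P + 29):
  N = 123 − 14 = 109
  P = 155 + 29 = 184
  E = -60 + 109 − 3·184 = -503
  V = -39 − 2·109 − 5·184 + 6·(-503) = -4195
Comparing — Policy A: V=-3460, Policy B: V=-4195. Highest is -3460 (Policy A).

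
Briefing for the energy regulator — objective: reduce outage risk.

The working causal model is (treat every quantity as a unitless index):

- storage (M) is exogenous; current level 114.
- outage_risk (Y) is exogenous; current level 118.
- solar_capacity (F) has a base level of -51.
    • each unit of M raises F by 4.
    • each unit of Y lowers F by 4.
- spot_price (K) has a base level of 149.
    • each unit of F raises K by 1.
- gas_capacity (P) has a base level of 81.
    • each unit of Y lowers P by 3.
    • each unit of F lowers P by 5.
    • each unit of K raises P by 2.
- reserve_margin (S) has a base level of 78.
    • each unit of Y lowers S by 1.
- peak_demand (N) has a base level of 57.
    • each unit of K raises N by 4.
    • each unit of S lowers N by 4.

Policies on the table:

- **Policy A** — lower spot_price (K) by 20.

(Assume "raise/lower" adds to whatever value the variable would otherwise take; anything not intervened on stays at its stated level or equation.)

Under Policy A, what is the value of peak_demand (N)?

465

Policy A (K − 20):
  M = 114
  Y = 118
  F = -51 + 4·114 − 4·118 = -67
  K = 149 + (-67) (−20 from intervention) = 62
  S = 78 − 118 = -40
  N = 57 + 4·62 − 4·(-40) = 465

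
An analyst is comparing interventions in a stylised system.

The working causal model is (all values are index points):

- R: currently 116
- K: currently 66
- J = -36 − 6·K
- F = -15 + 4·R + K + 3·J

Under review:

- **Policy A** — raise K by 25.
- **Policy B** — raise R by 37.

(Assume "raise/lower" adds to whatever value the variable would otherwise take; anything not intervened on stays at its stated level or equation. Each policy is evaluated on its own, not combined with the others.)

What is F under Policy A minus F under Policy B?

-573

Policy A (K + 25):
  R = 116
  K = 66 + 25 = 91
  J = -36 − 6·91 = -582
  F = -15 + 4·116 + 91 + 3·(-582) = -1206
Policy B (R + 37):
  R = 116 + 37 = 153
  K = 66
  J = -36 − 6·66 = -432
  F = -15 + 4·153 + 66 + 3·(-432) = -633
F: -1206 − (-633) = -573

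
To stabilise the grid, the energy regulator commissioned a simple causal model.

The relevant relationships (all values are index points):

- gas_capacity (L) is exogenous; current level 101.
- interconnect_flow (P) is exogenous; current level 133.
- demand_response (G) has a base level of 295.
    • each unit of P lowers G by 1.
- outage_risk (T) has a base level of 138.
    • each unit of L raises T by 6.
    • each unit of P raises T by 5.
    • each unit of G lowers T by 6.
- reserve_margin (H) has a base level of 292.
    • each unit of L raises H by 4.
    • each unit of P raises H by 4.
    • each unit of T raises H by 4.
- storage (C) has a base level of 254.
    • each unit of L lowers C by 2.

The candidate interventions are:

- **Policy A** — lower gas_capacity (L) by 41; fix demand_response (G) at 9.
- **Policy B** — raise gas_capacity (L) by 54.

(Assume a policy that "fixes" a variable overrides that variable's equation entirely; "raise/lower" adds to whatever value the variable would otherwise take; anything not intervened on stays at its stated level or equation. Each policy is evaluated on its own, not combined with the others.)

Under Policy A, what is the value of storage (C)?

134

Policy A (L − 41, G := 9):
  L = 101 − 41 = 60
  C = 254 − 2·60 = 134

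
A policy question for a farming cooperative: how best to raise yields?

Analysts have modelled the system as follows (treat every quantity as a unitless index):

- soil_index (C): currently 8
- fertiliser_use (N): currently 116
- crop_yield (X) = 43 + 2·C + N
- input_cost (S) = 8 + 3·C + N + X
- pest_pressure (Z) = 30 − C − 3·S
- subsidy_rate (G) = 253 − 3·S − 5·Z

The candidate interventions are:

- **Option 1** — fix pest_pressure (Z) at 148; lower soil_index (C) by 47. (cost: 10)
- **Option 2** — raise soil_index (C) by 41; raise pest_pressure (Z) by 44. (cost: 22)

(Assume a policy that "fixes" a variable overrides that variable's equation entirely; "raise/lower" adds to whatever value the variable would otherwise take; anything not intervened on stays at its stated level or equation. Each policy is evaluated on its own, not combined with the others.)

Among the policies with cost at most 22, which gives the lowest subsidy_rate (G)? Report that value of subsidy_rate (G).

-751

Option 1 (Z := 148, C − 47):
  C = 8 − 47 = -39
  N = 116
  X = 43 + 2·(-39) + 116 = 81
  S = 8 + 3·(-39) + 116 + 81 = 88
  Z = 148
  G = 253 − 3·88 − 5·148 = -751
Option 2 (C + 41, Z + 44):
  C = 8 + 41 = 49
  N = 116
  X = 43 + 2·49 + 116 = 257
  S = 8 + 3·49 + 116 + 257 = 528
  Z = 30 − 49 − 3·528 (+44 from intervention) = -1559
  G = 253 − 3·528 − 5·(-1559) = 6464
Comparing — Option 1: G=-751, Option 2: G=6464. Lowest is -751 (Option 1).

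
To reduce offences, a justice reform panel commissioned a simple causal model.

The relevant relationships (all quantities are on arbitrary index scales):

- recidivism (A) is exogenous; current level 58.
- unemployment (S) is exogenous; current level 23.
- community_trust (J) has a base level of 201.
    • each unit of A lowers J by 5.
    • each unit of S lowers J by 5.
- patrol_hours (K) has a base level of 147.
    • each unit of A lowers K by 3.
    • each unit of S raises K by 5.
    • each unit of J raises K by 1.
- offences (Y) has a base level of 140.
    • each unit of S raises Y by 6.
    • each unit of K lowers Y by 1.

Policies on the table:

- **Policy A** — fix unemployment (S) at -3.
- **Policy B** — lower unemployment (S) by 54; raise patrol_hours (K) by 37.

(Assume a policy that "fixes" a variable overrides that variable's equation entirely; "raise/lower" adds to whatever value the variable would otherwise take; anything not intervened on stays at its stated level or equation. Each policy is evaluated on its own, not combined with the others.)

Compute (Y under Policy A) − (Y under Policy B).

205

Policy A (S := -3):
  A = 58
  S = -3
  J = 201 − 5·58 − 5·(-3) = -74
  K = 147 − 3·58 + 5·(-3) + (-74) = -116
  Y = 140 + 6·(-3) − (-116) = 238
Policy B (S − 54, K + 37):
  A = 58
  S = 23 − 54 = -31
  J = 201 − 5·58 − 5·(-31) = 66
  K = 147 − 3·58 + 5·(-31) + 66 (+37 from intervention) = -79
  Y = 140 + 6·(-31) − (-79) = 33
Y: 238 − 33 = 205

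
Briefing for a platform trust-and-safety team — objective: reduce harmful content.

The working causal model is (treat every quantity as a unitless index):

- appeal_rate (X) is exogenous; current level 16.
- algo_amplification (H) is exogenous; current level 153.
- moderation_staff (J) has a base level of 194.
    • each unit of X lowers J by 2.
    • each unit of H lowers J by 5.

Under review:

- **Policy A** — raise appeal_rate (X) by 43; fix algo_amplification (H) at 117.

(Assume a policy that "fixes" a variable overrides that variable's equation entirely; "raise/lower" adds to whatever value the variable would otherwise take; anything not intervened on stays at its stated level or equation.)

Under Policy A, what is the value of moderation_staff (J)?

-509

Policy A (X + 43, H := 117):
  X = 16 + 43 = 59
  H = 117
  J = 194 − 2·59 − 5·117 = -509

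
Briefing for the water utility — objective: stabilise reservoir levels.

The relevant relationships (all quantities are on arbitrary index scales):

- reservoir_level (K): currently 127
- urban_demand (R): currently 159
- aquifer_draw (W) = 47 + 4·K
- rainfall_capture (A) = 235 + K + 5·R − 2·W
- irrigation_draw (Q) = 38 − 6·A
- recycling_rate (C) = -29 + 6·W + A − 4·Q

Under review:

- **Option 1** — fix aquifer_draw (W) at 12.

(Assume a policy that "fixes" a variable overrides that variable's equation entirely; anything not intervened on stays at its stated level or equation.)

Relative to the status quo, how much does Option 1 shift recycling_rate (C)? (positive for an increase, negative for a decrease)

Baseline:
  K = 127
  R = 159
  W = 47 + 4·127 = 555
  A = 235 + 127 + 5·159 − 2·555 = 47
  Q = 38 − 6·47 = -244
  C = -29 + 6·555 + 47 − 4·(-244) = 4324
Option 1 (W := 12):
  K = 127
  R = 159
  W = 12
  A = 235 + 127 + 5·159 − 2·12 = 1133
  Q = 38 − 6·1133 = -6760
  C = -29 + 6·12 + 1133 − 4·(-6760) = 28216
Change in C: 28216 − 4324 = 23892

23892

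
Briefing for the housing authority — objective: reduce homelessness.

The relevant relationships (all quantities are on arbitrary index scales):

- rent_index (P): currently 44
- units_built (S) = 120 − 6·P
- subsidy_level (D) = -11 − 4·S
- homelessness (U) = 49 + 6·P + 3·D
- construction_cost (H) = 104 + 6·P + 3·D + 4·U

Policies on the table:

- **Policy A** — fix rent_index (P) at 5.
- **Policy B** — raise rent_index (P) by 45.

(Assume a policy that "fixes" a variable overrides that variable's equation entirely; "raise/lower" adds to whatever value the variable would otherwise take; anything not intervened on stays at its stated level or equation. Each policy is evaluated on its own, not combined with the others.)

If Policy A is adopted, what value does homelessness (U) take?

-1034

Policy A (P := 5):
  P = 5
  S = 120 − 6·5 = 90
  D = -11 − 4·90 = -371
  U = 49 + 6·5 + 3·(-371) = -1034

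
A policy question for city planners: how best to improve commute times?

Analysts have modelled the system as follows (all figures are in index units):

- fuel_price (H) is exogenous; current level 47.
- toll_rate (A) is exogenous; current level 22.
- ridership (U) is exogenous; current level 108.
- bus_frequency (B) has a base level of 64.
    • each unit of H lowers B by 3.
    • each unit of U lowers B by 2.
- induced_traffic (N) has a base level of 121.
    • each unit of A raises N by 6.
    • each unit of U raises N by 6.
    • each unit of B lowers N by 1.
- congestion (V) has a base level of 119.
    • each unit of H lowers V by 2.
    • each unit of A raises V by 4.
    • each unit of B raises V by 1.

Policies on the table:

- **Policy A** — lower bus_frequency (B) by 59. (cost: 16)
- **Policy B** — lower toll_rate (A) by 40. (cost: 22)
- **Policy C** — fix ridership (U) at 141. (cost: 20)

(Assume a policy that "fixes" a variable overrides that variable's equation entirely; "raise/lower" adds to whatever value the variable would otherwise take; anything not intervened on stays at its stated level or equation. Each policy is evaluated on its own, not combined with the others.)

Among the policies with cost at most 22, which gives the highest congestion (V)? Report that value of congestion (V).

Policy A (B − 59):
  H = 47
  A = 22
  U = 108
  B = 64 − 3·47 − 2·108 (−59 from intervention) = -352
  V = 119 − 2·47 + 4·22 + (-352) = -239
Policy B (A − 40):
  H = 47
  A = 22 − 40 = -18
  U = 108
  B = 64 − 3·47 − 2·108 = -293
  V = 119 − 2·47 + 4·(-18) + (-293) = -340
Policy C (U := 141):
  H = 47
  A = 22
  U = 141
  B = 64 − 3·47 − 2·141 = -359
  V = 119 − 2·47 + 4·22 + (-359) = -246
Comparing — Policy A: V=-239, Policy B: V=-340, Policy C: V=-246. Highest is -239 (Policy A).

-239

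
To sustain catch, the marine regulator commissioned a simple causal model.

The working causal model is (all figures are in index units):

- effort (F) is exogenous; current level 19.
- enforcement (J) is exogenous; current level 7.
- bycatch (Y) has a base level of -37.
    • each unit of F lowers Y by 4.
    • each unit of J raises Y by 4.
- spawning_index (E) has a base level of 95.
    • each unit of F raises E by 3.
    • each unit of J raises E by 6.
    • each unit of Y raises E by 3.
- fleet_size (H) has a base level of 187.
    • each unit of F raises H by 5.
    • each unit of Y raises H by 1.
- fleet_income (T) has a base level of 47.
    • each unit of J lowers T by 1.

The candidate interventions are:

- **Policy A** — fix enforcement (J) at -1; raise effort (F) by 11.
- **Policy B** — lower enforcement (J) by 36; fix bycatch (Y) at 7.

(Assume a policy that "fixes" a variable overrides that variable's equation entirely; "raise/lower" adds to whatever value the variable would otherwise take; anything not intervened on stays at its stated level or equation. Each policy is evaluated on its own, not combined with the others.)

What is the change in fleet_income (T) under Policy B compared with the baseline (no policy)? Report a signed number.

Baseline:
  J = 7
  T = 47 − 7 = 40
Policy B (J − 36, Y := 7):
  J = 7 − 36 = -29
  T = 47 − (-29) = 76
Change in T: 76 − 40 = 36

36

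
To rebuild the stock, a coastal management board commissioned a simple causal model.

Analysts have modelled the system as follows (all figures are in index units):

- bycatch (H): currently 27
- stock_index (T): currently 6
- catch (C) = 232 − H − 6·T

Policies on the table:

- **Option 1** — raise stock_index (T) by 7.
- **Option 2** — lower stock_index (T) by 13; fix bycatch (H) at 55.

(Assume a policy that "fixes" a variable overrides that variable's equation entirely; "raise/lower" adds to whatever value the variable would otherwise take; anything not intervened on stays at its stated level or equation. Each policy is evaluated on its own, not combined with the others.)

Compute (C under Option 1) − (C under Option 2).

Option 1 (T + 7):
  H = 27
  T = 6 + 7 = 13
  C = 232 − 27 − 6·13 = 127
Option 2 (T − 13, H := 55):
  H = 55
  T = 6 − 13 = -7
  C = 232 − 55 − 6·(-7) = 219
C: 127 − 219 = -92

-92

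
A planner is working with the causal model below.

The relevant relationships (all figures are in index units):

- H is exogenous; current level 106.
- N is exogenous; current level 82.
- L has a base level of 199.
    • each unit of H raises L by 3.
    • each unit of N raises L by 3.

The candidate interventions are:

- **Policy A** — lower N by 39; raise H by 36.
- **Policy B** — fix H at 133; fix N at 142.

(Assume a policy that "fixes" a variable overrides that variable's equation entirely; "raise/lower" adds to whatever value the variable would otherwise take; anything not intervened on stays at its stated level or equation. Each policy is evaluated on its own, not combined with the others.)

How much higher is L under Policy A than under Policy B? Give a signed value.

Policy A (N − 39, H + 36):
  H = 106 + 36 = 142
  N = 82 − 39 = 43
  L = 199 + 3·142 + 3·43 = 754
Policy B (H := 133, N := 142):
  H = 133
  N = 142
  L = 199 + 3·133 + 3·142 = 1024
L: 754 − 1024 = -270

-270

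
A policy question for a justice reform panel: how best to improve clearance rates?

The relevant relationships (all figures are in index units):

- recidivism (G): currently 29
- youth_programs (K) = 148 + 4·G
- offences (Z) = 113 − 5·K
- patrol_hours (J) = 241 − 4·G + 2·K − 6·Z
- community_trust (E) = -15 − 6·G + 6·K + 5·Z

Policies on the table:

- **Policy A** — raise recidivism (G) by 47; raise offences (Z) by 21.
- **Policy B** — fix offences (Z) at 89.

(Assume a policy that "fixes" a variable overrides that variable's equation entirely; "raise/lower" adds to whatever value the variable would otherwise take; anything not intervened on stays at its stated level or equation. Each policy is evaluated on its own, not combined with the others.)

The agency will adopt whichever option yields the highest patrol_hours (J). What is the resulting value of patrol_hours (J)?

Policy A (G + 47, Z + 21):
  G = 29 + 47 = 76
  K = 148 + 4·76 = 452
  Z = 113 − 5·452 (+21 from intervention) = -2126
  J = 241 − 4·76 + 2·452 − 6·(-2126) = 13597
Policy B (Z := 89):
  G = 29
  K = 148 + 4·29 = 264
  Z = 89
  J = 241 − 4·29 + 2·264 − 6·89 = 119
Comparing — Policy A: J=13597, Policy B: J=119. Highest is 13597 (Policy A).

13597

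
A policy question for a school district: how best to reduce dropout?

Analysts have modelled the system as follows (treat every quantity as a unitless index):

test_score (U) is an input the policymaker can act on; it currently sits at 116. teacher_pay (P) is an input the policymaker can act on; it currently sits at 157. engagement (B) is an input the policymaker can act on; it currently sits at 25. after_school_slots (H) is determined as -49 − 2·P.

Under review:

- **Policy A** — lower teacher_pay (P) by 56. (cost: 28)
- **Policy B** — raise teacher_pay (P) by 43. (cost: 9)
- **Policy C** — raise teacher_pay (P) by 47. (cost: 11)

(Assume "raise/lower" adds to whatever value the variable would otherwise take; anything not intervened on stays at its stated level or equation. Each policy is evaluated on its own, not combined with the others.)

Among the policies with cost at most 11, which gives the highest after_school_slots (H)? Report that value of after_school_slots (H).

Policy B (P + 43):
  P = 157 + 43 = 200
  H = -49 − 2·200 = -449
Policy C (P + 47):
  P = 157 + 47 = 204
  H = -49 − 2·204 = -457
Comparing — Policy B: H=-449, Policy C: H=-457. Highest is -449 (Policy B).

-449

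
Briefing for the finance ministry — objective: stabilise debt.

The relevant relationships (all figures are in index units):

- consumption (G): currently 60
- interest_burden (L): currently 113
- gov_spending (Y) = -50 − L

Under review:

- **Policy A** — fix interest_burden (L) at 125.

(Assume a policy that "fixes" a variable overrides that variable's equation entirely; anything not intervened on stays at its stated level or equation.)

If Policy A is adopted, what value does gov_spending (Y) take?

-175

Policy A (L := 125):
  L = 125
  Y = -50 − 125 = -175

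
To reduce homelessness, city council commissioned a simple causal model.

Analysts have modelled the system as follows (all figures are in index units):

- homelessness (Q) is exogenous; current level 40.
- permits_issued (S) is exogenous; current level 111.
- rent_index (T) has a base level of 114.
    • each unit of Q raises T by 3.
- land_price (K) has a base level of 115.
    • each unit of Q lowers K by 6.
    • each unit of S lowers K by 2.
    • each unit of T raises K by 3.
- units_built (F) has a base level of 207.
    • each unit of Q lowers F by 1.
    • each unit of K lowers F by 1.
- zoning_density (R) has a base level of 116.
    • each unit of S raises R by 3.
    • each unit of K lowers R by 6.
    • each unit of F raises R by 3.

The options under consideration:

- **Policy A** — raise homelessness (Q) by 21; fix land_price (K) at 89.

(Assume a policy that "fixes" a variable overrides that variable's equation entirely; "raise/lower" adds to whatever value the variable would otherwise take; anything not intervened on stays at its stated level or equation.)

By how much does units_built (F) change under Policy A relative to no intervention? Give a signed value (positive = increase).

245

Baseline:
  Q = 40
  S = 111
  T = 114 + 3·40 = 234
  K = 115 − 6·40 − 2·111 + 3·234 = 355
  F = 207 − 40 − 355 = -188
Policy A (Q + 21, K := 89):
  Q = 40 + 21 = 61
  S = 111
  T = 114 + 3·61 = 297
  K = 89
  F = 207 − 61 − 89 = 57
Change in F: 57 − (-188) = 245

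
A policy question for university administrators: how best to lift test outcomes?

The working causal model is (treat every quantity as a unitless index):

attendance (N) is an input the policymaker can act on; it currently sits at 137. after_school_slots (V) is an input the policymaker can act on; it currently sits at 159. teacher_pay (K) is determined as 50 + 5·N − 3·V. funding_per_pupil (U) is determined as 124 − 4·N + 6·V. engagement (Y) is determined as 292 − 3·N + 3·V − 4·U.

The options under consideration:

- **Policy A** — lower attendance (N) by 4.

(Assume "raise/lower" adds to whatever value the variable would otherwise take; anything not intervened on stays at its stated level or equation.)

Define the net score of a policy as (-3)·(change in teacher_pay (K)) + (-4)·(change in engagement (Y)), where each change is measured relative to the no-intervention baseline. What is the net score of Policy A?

268

Baseline:
  N = 137
  V = 159
  K = 50 + 5·137 − 3·159 = 258
  U = 124 − 4·137 + 6·159 = 530
  Y = 292 − 3·137 + 3·159 − 4·530 = -1762
Policy A (N − 4):
  N = 137 − 4 = 133
  V = 159
  K = 50 + 5·133 − 3·159 = 238
  U = 124 − 4·133 + 6·159 = 546
  Y = 292 − 3·133 + 3·159 − 4·546 = -1814
ΔK = 238 − 258 = -20; ΔY = -1814 − (-1762) = -52
Score = (-3)·(-20) + (-4)·(-52) = 268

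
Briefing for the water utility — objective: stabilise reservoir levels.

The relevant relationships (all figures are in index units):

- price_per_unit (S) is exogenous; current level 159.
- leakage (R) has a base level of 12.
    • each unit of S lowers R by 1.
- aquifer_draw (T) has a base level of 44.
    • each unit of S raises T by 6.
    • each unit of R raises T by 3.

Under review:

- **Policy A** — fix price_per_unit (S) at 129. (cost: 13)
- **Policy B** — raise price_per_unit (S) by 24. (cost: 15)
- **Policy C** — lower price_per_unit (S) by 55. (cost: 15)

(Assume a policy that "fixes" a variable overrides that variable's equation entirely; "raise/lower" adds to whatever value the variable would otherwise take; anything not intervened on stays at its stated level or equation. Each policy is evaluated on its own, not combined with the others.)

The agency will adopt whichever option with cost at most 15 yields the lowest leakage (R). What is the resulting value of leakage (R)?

Policy A (S := 129):
  S = 129
  R = 12 − 129 = -117
Policy B (S + 24):
  S = 159 + 24 = 183
  R = 12 − 183 = -171
Policy C (S − 55):
  S = 159 − 55 = 104
  R = 12 − 104 = -92
Comparing — Policy A: R=-117, Policy B: R=-171, Policy C: R=-92. Lowest is -171 (Policy B).

-171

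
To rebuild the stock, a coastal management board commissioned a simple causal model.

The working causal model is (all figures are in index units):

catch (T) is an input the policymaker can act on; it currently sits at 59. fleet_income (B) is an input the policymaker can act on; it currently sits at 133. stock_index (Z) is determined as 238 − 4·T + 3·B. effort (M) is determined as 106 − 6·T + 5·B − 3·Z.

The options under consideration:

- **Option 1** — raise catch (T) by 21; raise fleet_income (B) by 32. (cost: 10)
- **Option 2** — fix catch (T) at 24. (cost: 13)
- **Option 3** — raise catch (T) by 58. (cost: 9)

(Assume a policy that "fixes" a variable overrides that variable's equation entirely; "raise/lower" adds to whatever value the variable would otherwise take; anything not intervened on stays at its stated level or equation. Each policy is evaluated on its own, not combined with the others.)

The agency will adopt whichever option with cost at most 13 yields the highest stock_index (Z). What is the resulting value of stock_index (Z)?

Option 1 (T + 21, B + 32):
  T = 59 + 21 = 80
  B = 133 + 32 = 165
  Z = 238 − 4·80 + 3·165 = 413
Option 2 (T := 24):
  T = 24
  B = 133
  Z = 238 − 4·24 + 3·133 = 541
Option 3 (T + 58):
  T = 59 + 58 = 117
  B = 133
  Z = 238 − 4·117 + 3·133 = 169
Comparing — Option 1: Z=413, Option 2: Z=541, Option 3: Z=169. Highest is 541 (Option 2).

541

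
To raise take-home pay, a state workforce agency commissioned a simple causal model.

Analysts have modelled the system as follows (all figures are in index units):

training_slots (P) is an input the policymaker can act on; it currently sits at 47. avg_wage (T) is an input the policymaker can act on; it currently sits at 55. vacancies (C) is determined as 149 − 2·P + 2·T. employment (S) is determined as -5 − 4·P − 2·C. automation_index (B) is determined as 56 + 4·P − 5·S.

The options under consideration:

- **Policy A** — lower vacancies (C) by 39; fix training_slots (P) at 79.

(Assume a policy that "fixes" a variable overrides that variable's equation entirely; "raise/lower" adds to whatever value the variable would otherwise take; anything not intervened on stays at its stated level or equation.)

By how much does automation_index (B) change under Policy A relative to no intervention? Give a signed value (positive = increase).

Baseline:
  P = 47
  T = 55
  C = 149 − 2·47 + 2·55 = 165
  S = -5 − 4·47 − 2·165 = -523
  B = 56 + 4·47 − 5·(-523) = 2859
Policy A (C − 39, P := 79):
  P = 79
  T = 55
  C = 149 − 2·79 + 2·55 (−39 from intervention) = 62
  S = -5 − 4·79 − 2·62 = -445
  B = 56 + 4·79 − 5·(-445) = 2597
Change in B: 2597 − 2859 = -262

-262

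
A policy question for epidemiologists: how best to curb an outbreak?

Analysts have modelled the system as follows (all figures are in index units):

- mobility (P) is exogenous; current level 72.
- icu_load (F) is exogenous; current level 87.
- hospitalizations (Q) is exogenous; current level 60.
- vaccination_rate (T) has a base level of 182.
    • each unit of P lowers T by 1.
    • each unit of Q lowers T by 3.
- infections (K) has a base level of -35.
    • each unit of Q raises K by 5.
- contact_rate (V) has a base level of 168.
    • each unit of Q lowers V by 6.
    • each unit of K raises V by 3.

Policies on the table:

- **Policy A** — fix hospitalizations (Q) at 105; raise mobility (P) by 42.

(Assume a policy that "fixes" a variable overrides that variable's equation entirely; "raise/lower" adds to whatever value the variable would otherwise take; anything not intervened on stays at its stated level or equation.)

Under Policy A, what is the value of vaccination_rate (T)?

-247

Policy A (Q := 105, P + 42):
  P = 72 + 42 = 114
  Q = 105
  T = 182 − 114 − 3·105 = -247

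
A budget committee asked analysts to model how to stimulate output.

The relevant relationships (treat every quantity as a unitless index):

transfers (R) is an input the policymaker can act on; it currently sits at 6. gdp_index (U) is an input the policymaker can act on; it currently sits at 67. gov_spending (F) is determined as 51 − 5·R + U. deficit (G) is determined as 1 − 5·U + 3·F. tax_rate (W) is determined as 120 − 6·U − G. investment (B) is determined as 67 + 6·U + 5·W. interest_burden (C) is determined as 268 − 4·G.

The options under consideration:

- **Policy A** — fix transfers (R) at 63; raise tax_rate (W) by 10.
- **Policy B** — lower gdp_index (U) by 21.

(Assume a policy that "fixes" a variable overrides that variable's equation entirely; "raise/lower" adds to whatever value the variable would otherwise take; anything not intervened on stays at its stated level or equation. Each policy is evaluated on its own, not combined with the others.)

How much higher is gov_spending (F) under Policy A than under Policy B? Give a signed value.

-264

Policy A (R := 63, W + 10):
  R = 63
  U = 67
  F = 51 − 5·63 + 67 = -197
Policy B (U − 21):
  R = 6
  U = 67 − 21 = 46
  F = 51 − 5·6 + 46 = 67
F: -197 − 67 = -264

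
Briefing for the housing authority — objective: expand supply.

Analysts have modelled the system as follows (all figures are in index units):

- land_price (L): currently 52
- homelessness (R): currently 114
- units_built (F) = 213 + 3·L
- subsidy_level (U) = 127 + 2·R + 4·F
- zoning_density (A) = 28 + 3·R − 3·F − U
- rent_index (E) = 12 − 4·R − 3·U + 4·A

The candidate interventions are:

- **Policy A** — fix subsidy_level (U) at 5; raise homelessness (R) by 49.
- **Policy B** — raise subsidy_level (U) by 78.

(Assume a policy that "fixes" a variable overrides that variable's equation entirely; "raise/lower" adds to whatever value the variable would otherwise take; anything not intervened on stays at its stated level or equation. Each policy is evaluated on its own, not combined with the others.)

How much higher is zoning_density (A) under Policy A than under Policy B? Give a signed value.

2051

Policy A (U := 5, R + 49):
  L = 52
  R = 114 + 49 = 163
  F = 213 + 3·52 = 369
  U = 5
  A = 28 + 3·163 − 3·369 − 5 = -595
Policy B (U + 78):
  L = 52
  R = 114
  F = 213 + 3·52 = 369
  U = 127 + 2·114 + 4·369 (+78 from intervention) = 1909
  A = 28 + 3·114 − 3·369 − 1909 = -2646
A: -595 − (-2646) = 2051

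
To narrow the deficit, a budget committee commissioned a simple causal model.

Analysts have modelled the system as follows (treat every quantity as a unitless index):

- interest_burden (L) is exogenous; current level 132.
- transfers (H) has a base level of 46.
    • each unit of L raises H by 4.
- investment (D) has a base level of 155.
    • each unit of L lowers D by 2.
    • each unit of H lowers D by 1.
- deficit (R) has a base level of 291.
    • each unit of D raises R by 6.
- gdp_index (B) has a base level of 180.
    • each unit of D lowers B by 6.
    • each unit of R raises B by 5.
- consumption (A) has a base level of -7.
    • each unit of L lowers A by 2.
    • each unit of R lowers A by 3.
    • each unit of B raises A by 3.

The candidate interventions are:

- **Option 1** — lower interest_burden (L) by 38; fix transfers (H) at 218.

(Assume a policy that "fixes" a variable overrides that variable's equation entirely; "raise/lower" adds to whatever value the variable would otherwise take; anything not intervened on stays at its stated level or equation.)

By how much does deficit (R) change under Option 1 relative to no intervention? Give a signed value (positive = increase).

Baseline:
  L = 132
  H = 46 + 4·132 = 574
  D = 155 − 2·132 − 574 = -683
  R = 291 + 6·(-683) = -3807
Option 1 (L − 38, H := 218):
  L = 132 − 38 = 94
  H = 218
  D = 155 − 2·94 − 218 = -251
  R = 291 + 6·(-251) = -1215
Change in R: -1215 − (-3807) = 2592

2592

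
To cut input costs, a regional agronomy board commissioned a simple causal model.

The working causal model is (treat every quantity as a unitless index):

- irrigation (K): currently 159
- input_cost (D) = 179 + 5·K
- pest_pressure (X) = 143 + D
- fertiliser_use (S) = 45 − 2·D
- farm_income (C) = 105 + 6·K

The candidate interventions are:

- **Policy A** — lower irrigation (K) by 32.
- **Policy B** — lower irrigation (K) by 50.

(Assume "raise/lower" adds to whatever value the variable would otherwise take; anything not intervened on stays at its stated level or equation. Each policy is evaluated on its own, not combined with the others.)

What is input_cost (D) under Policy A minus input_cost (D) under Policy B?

90

Policy A (K − 32):
  K = 159 − 32 = 127
  D = 179 + 5·127 = 814
Policy B (K − 50):
  K = 159 − 50 = 109
  D = 179 + 5·109 = 724
D: 814 − 724 = 90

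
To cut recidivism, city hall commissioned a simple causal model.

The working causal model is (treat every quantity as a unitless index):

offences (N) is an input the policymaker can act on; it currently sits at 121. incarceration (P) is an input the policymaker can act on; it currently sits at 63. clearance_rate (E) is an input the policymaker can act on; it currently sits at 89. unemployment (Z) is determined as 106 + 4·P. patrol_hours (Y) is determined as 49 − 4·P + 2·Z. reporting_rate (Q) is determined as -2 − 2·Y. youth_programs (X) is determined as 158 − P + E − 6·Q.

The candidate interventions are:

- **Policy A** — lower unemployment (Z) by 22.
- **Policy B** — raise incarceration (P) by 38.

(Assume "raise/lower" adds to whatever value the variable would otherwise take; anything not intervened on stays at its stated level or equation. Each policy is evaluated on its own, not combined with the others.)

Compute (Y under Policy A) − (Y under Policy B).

Policy A (Z − 22):
  P = 63
  Z = 106 + 4·63 (−22 from intervention) = 336
  Y = 49 − 4·63 + 2·336 = 469
Policy B (P + 38):
  P = 63 + 38 = 101
  Z = 106 + 4·101 = 510
  Y = 49 − 4·101 + 2·510 = 665
Y: 469 − 665 = -196

-196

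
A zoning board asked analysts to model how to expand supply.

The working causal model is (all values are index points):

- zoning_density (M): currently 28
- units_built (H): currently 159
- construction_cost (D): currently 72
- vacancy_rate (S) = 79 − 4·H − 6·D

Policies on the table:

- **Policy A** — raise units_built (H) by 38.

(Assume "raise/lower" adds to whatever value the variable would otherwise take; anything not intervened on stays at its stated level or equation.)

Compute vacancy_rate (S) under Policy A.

-1141

Policy A (H + 38):
  H = 159 + 38 = 197
  D = 72
  S = 79 − 4·197 − 6·72 = -1141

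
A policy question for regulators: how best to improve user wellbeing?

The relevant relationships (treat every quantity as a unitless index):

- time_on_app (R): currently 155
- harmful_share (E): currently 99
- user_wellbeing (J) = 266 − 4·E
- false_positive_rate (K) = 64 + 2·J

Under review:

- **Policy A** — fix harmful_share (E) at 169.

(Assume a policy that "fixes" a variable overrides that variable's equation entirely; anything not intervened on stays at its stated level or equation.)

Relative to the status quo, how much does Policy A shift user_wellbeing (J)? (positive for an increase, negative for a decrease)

-280

Baseline:
  E = 99
  J = 266 − 4·99 = -130
Policy A (E := 169):
  E = 169
  J = 266 − 4·169 = -410
Change in J: -410 − (-130) = -280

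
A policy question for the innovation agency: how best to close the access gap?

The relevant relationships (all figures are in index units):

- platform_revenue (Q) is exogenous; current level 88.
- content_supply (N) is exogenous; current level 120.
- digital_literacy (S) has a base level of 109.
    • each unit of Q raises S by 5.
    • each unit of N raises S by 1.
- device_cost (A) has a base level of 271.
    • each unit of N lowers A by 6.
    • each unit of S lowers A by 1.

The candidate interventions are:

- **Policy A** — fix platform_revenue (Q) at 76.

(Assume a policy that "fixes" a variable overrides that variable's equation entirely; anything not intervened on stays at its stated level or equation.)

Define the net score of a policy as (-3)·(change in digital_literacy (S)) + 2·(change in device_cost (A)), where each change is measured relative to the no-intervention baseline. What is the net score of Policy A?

Baseline:
  Q = 88
  N = 120
  S = 109 + 5·88 + 120 = 669
  A = 271 − 6·120 − 669 = -1118
Policy A (Q := 76):
  Q = 76
  N = 120
  S = 109 + 5·76 + 120 = 609
  A = 271 − 6·120 − 609 = -1058
ΔS = 609 − 669 = -60; ΔA = -1058 − (-1118) = 60
Score = (-3)·(-60) + 2·60 = 300

300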